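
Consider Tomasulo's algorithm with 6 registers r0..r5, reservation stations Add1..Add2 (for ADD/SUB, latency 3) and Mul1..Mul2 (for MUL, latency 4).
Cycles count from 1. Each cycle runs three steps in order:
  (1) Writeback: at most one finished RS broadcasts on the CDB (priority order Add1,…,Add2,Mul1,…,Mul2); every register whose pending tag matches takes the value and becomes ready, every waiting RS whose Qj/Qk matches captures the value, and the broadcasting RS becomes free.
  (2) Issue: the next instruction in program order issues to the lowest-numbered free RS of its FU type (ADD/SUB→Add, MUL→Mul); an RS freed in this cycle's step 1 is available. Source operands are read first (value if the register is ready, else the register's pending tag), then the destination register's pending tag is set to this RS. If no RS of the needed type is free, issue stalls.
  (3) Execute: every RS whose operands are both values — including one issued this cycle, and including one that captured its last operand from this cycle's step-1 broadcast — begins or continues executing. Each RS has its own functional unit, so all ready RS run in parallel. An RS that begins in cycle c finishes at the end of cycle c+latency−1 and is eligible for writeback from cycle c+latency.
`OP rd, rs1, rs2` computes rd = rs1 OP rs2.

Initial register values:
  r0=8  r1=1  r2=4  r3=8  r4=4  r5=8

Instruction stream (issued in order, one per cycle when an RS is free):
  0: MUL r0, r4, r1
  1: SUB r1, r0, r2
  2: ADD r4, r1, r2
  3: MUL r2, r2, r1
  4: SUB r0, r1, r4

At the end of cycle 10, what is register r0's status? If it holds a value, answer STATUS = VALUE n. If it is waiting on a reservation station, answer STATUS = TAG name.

STATUS = TAG Add1

cycle 1: issue MUL r0<-Mul1 // r0:Mul1,r1:1,r2:4,r3:8,r4:4,r5:8
cycle 2: issue SUB r1<-Add1 // r0:Mul1,r1:Add1,r2:4,r3:8,r4:4,r5:8
cycle 3: issue ADD r4<-Add2 // r0:Mul1,r1:Add1,r2:4,r3:8,r4:Add2,r5:8
cycle 4: issue MUL r2<-Mul2 // r0:Mul1,r1:Add1,r2:Mul2,r3:8,r4:Add2,r5:8
cycle 5: CDB Mul1=4; stall // r0:4,r1:Add1,r2:Mul2,r3:8,r4:Add2,r5:8
cycle 6: stall // r0:4,r1:Add1,r2:Mul2,r3:8,r4:Add2,r5:8
cycle 7: stall // r0:4,r1:Add1,r2:Mul2,r3:8,r4:Add2,r5:8
cycle 8: CDB Add1=0; issue SUB r0<-Add1 // r0:Add1,r1:0,r2:Mul2,r3:8,r4:Add2,r5:8
cycle 9: - // r0:Add1,r1:0,r2:Mul2,r3:8,r4:Add2,r5:8
cycle 10: - // r0:Add1,r1:0,r2:Mul2,r3:8,r4:Add2,r5:8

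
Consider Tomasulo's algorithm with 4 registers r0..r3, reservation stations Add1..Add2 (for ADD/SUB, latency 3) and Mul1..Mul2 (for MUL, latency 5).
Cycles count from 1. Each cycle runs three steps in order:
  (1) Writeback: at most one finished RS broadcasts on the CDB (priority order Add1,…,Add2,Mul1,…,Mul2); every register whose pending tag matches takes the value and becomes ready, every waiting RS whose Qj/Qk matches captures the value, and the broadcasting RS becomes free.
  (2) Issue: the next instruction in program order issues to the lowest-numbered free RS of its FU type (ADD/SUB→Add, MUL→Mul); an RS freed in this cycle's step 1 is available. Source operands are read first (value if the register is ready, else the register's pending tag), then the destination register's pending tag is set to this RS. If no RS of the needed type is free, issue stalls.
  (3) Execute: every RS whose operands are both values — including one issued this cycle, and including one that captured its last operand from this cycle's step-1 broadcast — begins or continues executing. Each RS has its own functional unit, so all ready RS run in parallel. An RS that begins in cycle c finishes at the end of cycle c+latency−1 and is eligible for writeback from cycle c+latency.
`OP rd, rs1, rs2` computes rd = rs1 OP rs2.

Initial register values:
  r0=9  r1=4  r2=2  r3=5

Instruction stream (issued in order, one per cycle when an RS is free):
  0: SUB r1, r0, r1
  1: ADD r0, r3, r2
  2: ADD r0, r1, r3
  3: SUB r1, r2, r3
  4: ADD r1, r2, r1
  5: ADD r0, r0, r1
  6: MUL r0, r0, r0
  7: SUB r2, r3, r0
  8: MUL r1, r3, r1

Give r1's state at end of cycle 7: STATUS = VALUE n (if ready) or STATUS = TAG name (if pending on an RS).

cycle 1: issue SUB r1<-Add1 // r0:9,r1:Add1,r2:2,r3:5
cycle 2: issue ADD r0<-Add2 // r0:Add2,r1:Add1,r2:2,r3:5
cycle 3: stall // r0:Add2,r1:Add1,r2:2,r3:5
cycle 4: CDB Add1=5; issue ADD r0<-Add1 // r0:Add1,r1:5,r2:2,r3:5
cycle 5: CDB Add2=7; issue SUB r1<-Add2 // r0:Add1,r1:Add2,r2:2,r3:5
cycle 6: stall // r0:Add1,r1:Add2,r2:2,r3:5
cycle 7: CDB Add1=10; issue ADD r1<-Add1 // r0:10,r1:Add1,r2:2,r3:5

STATUS = TAG Add1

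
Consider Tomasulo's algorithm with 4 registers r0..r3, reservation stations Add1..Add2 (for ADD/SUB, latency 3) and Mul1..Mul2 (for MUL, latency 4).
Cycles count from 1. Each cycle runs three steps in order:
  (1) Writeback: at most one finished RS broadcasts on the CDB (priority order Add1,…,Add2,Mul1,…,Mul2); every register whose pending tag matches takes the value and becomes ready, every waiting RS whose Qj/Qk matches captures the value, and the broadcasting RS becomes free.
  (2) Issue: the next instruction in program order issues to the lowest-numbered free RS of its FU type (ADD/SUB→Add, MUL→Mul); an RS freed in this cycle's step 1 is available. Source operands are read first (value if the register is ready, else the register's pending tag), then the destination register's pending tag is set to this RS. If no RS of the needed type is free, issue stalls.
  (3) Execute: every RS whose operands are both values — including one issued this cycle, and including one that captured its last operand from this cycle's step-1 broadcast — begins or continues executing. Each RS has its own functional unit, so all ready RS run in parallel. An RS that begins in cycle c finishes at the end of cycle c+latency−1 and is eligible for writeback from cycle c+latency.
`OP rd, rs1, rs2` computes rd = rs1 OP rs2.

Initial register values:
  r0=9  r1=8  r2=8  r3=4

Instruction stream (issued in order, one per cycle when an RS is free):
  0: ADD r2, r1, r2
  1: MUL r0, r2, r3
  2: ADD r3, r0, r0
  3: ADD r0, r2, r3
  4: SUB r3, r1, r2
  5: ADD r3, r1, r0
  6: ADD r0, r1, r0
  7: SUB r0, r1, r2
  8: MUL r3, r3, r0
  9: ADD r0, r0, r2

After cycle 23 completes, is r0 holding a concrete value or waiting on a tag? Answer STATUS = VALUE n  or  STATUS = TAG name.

c1: issue ADD r2<-Add1 | r0:9,r1:8,r2:Add1,r3:4
c2: issue MUL r0<-Mul1 | r0:Mul1,r1:8,r2:Add1,r3:4
c3: issue ADD r3<-Add2 | r0:Mul1,r1:8,r2:Add1,r3:Add2
c4: CDB Add1=16; issue ADD r0<-Add1 | r0:Add1,r1:8,r2:16,r3:Add2
c5: stall | r0:Add1,r1:8,r2:16,r3:Add2
c6: stall | r0:Add1,r1:8,r2:16,r3:Add2
c7: stall | r0:Add1,r1:8,r2:16,r3:Add2
c8: CDB Mul1=64; stall | r0:Add1,r1:8,r2:16,r3:Add2
c9: stall | r0:Add1,r1:8,r2:16,r3:Add2
c10: stall | r0:Add1,r1:8,r2:16,r3:Add2
c11: CDB Add2=128; issue SUB r3<-Add2 | r0:Add1,r1:8,r2:16,r3:Add2
c12: stall | r0:Add1,r1:8,r2:16,r3:Add2
c13: stall | r0:Add1,r1:8,r2:16,r3:Add2
c14: CDB Add1=144; issue ADD r3<-Add1 | r0:144,r1:8,r2:16,r3:Add1
c15: CDB Add2=-8; issue ADD r0<-Add2 | r0:Add2,r1:8,r2:16,r3:Add1
c16: stall | r0:Add2,r1:8,r2:16,r3:Add1
c17: CDB Add1=152; issue SUB r0<-Add1 | r0:Add1,r1:8,r2:16,r3:152
c18: CDB Add2=152; issue MUL r3<-Mul1 | r0:Add1,r1:8,r2:16,r3:Mul1
c19: issue ADD r0<-Add2 | r0:Add2,r1:8,r2:16,r3:Mul1
c20: CDB Add1=-8 | r0:Add2,r1:8,r2:16,r3:Mul1
c21: - | r0:Add2,r1:8,r2:16,r3:Mul1
c22: - | r0:Add2,r1:8,r2:16,r3:Mul1
c23: CDB Add2=8 | r0:8,r1:8,r2:16,r3:Mul1

STATUS = VALUE 8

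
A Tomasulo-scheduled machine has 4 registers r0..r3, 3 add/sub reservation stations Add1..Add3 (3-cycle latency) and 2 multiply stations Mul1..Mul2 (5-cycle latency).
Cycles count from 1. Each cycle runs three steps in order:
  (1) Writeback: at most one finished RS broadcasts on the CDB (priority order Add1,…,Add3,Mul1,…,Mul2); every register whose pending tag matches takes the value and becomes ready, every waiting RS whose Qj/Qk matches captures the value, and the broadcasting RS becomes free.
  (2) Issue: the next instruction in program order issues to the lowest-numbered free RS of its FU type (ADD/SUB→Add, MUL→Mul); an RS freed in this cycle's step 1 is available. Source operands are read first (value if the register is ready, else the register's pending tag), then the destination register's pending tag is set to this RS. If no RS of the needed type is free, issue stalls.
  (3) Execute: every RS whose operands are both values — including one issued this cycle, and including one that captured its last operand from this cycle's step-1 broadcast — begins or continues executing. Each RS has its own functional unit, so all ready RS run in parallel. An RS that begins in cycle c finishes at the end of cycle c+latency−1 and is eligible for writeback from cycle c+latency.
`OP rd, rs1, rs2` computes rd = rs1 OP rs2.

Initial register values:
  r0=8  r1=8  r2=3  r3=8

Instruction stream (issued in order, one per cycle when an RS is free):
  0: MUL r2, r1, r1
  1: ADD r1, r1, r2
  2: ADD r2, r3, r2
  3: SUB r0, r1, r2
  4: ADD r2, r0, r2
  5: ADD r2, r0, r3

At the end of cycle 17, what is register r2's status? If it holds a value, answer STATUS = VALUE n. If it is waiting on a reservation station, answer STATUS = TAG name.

STATUS = VALUE 8

cycle 1: issue MUL r2<-Mul1 // r0:8,r1:8,r2:Mul1,r3:8
cycle 2: issue ADD r1<-Add1 // r0:8,r1:Add1,r2:Mul1,r3:8
cycle 3: issue ADD r2<-Add2 // r0:8,r1:Add1,r2:Add2,r3:8
cycle 4: issue SUB r0<-Add3 // r0:Add3,r1:Add1,r2:Add2,r3:8
cycle 5: stall // r0:Add3,r1:Add1,r2:Add2,r3:8
cycle 6: CDB Mul1=64; stall // r0:Add3,r1:Add1,r2:Add2,r3:8
cycle 7: stall // r0:Add3,r1:Add1,r2:Add2,r3:8
cycle 8: stall // r0:Add3,r1:Add1,r2:Add2,r3:8
cycle 9: CDB Add1=72; issue ADD r2<-Add1 // r0:Add3,r1:72,r2:Add1,r3:8
cycle 10: CDB Add2=72; issue ADD r2<-Add2 // r0:Add3,r1:72,r2:Add2,r3:8
cycle 11: - // r0:Add3,r1:72,r2:Add2,r3:8
cycle 12: - // r0:Add3,r1:72,r2:Add2,r3:8
cycle 13: CDB Add3=0 // r0:0,r1:72,r2:Add2,r3:8
cycle 14: - // r0:0,r1:72,r2:Add2,r3:8
cycle 15: - // r0:0,r1:72,r2:Add2,r3:8
cycle 16: CDB Add1=72 // r0:0,r1:72,r2:Add2,r3:8
cycle 17: CDB Add2=8 // r0:0,r1:72,r2:8,r3:8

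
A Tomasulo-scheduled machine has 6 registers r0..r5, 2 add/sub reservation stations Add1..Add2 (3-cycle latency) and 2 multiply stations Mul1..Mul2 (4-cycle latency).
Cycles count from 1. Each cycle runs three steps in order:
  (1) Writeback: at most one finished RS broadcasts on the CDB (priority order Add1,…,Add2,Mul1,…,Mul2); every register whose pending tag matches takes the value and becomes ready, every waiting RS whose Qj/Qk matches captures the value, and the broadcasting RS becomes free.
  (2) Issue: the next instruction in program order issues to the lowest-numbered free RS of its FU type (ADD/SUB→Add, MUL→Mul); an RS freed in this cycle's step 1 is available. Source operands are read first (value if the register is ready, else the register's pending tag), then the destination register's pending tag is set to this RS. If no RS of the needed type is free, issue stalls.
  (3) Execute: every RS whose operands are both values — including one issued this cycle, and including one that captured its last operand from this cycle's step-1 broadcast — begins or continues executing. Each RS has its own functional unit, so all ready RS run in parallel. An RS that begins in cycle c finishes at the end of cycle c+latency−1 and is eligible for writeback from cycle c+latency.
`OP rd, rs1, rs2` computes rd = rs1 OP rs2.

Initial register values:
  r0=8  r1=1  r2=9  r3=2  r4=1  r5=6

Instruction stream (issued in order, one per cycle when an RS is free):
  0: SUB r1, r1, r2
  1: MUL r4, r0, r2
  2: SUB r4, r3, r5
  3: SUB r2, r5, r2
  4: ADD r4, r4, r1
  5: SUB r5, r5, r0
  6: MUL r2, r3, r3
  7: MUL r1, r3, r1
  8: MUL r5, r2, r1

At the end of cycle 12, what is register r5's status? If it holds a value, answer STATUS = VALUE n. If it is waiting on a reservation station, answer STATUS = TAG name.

STATUS = TAG Mul1

  c1: issue SUB r1<-Add1  regs: r0:8,r1:Add1,r2:9,r3:2,r4:1,r5:6
  c2: issue MUL r4<-Mul1  regs: r0:8,r1:Add1,r2:9,r3:2,r4:Mul1,r5:6
  c3: issue SUB r4<-Add2  regs: r0:8,r1:Add1,r2:9,r3:2,r4:Add2,r5:6
  c4: CDB Add1=-8; issue SUB r2<-Add1  regs: r0:8,r1:-8,r2:Add1,r3:2,r4:Add2,r5:6
  c5: stall  regs: r0:8,r1:-8,r2:Add1,r3:2,r4:Add2,r5:6
  c6: CDB Add2=-4; issue ADD r4<-Add2  regs: r0:8,r1:-8,r2:Add1,r3:2,r4:Add2,r5:6
  c7: CDB Add1=-3; issue SUB r5<-Add1  regs: r0:8,r1:-8,r2:-3,r3:2,r4:Add2,r5:Add1
  c8: CDB Mul1=72; issue MUL r2<-Mul1  regs: r0:8,r1:-8,r2:Mul1,r3:2,r4:Add2,r5:Add1
  c9: CDB Add2=-12; issue MUL r1<-Mul2  regs: r0:8,r1:Mul2,r2:Mul1,r3:2,r4:-12,r5:Add1
  c10: CDB Add1=-2; stall  regs: r0:8,r1:Mul2,r2:Mul1,r3:2,r4:-12,r5:-2
  c11: stall  regs: r0:8,r1:Mul2,r2:Mul1,r3:2,r4:-12,r5:-2
  c12: CDB Mul1=4; issue MUL r5<-Mul1  regs: r0:8,r1:Mul2,r2:4,r3:2,r4:-12,r5:Mul1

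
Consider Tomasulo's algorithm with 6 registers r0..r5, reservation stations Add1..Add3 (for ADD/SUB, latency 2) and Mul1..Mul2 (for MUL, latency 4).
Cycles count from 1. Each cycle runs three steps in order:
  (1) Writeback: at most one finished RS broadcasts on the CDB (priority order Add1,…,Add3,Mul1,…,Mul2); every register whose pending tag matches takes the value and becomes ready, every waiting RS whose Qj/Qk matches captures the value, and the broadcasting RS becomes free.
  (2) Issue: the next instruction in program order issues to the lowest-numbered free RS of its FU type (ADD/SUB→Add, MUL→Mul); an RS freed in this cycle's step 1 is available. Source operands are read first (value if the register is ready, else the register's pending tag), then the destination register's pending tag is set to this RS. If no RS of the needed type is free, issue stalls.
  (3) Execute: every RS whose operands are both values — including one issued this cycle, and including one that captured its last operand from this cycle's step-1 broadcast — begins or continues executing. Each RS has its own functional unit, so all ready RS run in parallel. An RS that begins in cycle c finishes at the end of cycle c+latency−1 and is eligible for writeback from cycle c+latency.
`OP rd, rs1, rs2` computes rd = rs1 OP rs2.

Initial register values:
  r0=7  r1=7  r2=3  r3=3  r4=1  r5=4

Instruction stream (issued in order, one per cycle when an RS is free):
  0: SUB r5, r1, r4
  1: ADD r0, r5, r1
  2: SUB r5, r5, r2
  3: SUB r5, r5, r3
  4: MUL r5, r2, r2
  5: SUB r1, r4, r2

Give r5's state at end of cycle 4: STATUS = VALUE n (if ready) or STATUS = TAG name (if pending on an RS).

STATUS = TAG Add3

  c1: issue SUB r5<-Add1  regs: r0:7,r1:7,r2:3,r3:3,r4:1,r5:Add1
  c2: issue ADD r0<-Add2  regs: r0:Add2,r1:7,r2:3,r3:3,r4:1,r5:Add1
  c3: CDB Add1=6; issue SUB r5<-Add1  regs: r0:Add2,r1:7,r2:3,r3:3,r4:1,r5:Add1
  c4: issue SUB r5<-Add3  regs: r0:Add2,r1:7,r2:3,r3:3,r4:1,r5:Add3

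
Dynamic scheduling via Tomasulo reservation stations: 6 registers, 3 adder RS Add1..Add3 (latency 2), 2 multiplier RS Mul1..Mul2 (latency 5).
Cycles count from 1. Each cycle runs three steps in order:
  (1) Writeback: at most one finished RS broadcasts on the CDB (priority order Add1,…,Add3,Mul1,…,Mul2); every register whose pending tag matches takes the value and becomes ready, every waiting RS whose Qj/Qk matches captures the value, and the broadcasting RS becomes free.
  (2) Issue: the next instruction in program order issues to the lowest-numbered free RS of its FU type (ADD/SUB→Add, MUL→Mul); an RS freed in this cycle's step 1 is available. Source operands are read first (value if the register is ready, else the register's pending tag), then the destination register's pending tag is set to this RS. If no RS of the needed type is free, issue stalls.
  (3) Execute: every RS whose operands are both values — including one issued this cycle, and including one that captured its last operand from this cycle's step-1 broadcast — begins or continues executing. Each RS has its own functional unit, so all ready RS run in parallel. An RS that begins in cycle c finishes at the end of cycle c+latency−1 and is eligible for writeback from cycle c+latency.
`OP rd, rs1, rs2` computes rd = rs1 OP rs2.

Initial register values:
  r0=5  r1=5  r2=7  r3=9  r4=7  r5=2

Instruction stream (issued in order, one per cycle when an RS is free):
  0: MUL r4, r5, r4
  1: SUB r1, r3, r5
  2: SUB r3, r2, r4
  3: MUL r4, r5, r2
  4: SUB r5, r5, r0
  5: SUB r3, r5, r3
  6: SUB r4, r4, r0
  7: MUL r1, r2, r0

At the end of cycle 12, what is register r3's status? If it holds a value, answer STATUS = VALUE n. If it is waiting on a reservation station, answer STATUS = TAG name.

STATUS = VALUE 4

cycle 1: issue MUL r4<-Mul1 // r0:5,r1:5,r2:7,r3:9,r4:Mul1,r5:2
cycle 2: issue SUB r1<-Add1 // r0:5,r1:Add1,r2:7,r3:9,r4:Mul1,r5:2
cycle 3: issue SUB r3<-Add2 // r0:5,r1:Add1,r2:7,r3:Add2,r4:Mul1,r5:2
cycle 4: CDB Add1=7; issue MUL r4<-Mul2 // r0:5,r1:7,r2:7,r3:Add2,r4:Mul2,r5:2
cycle 5: issue SUB r5<-Add1 // r0:5,r1:7,r2:7,r3:Add2,r4:Mul2,r5:Add1
cycle 6: CDB Mul1=14; issue SUB r3<-Add3 // r0:5,r1:7,r2:7,r3:Add3,r4:Mul2,r5:Add1
cycle 7: CDB Add1=-3; issue SUB r4<-Add1 // r0:5,r1:7,r2:7,r3:Add3,r4:Add1,r5:-3
cycle 8: CDB Add2=-7; issue MUL r1<-Mul1 // r0:5,r1:Mul1,r2:7,r3:Add3,r4:Add1,r5:-3
cycle 9: CDB Mul2=14 // r0:5,r1:Mul1,r2:7,r3:Add3,r4:Add1,r5:-3
cycle 10: CDB Add3=4 // r0:5,r1:Mul1,r2:7,r3:4,r4:Add1,r5:-3
cycle 11: CDB Add1=9 // r0:5,r1:Mul1,r2:7,r3:4,r4:9,r5:-3
cycle 12: - // r0:5,r1:Mul1,r2:7,r3:4,r4:9,r5:-3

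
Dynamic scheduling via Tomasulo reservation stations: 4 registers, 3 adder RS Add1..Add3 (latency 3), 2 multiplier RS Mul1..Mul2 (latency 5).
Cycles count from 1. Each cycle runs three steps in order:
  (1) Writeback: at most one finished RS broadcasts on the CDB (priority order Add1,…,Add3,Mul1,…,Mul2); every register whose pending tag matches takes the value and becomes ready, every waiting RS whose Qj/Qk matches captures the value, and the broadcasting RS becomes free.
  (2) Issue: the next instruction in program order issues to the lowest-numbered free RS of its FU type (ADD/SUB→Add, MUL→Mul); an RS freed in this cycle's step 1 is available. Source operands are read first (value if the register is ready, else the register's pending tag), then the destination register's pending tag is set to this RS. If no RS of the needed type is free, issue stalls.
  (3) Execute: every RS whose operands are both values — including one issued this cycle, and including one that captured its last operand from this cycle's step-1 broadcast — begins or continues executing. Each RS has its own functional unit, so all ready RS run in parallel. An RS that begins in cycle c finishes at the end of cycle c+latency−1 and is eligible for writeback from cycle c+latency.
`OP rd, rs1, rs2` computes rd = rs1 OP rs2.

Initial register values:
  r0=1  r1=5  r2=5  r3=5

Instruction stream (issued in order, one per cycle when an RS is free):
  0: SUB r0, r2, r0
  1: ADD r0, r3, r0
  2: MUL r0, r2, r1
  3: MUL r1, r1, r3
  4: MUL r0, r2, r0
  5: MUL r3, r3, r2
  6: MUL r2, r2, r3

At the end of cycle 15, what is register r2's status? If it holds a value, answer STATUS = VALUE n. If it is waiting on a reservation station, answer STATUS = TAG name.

c1: issue SUB r0<-Add1 | r0:Add1,r1:5,r2:5,r3:5
c2: issue ADD r0<-Add2 | r0:Add2,r1:5,r2:5,r3:5
c3: issue MUL r0<-Mul1 | r0:Mul1,r1:5,r2:5,r3:5
c4: CDB Add1=4; issue MUL r1<-Mul2 | r0:Mul1,r1:Mul2,r2:5,r3:5
c5: stall | r0:Mul1,r1:Mul2,r2:5,r3:5
c6: stall | r0:Mul1,r1:Mul2,r2:5,r3:5
c7: CDB Add2=9; stall | r0:Mul1,r1:Mul2,r2:5,r3:5
c8: CDB Mul1=25; issue MUL r0<-Mul1 | r0:Mul1,r1:Mul2,r2:5,r3:5
c9: CDB Mul2=25; issue MUL r3<-Mul2 | r0:Mul1,r1:25,r2:5,r3:Mul2
c10: stall | r0:Mul1,r1:25,r2:5,r3:Mul2
c11: stall | r0:Mul1,r1:25,r2:5,r3:Mul2
c12: stall | r0:Mul1,r1:25,r2:5,r3:Mul2
c13: CDB Mul1=125; issue MUL r2<-Mul1 | r0:125,r1:25,r2:Mul1,r3:Mul2
c14: CDB Mul2=25 | r0:125,r1:25,r2:Mul1,r3:25
c15: - | r0:125,r1:25,r2:Mul1,r3:25

STATUS = TAG Mul1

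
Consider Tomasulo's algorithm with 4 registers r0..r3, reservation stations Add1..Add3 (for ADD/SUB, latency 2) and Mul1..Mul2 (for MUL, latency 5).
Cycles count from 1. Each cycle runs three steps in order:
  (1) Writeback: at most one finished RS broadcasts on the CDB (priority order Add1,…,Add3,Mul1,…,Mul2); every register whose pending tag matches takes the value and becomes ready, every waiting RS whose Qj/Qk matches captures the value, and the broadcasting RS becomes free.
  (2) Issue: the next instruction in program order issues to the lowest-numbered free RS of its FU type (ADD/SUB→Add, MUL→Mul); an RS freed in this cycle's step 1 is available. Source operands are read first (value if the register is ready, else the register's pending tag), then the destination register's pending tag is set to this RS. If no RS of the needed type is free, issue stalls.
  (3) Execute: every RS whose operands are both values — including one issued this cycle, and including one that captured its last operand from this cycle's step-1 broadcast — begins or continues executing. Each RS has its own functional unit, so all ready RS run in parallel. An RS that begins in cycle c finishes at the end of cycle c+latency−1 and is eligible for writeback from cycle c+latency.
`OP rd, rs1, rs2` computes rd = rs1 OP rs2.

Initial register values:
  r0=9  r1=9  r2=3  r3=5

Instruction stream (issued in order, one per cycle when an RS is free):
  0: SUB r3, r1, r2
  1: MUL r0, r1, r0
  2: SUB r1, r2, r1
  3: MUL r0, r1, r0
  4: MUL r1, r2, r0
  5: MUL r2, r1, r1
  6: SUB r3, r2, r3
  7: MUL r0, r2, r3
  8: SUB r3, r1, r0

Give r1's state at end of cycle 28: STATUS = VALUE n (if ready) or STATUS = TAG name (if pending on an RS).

c1: issue SUB r3<-Add1 | r0:9,r1:9,r2:3,r3:Add1
c2: issue MUL r0<-Mul1 | r0:Mul1,r1:9,r2:3,r3:Add1
c3: CDB Add1=6; issue SUB r1<-Add1 | r0:Mul1,r1:Add1,r2:3,r3:6
c4: issue MUL r0<-Mul2 | r0:Mul2,r1:Add1,r2:3,r3:6
c5: CDB Add1=-6; stall | r0:Mul2,r1:-6,r2:3,r3:6
c6: stall | r0:Mul2,r1:-6,r2:3,r3:6
c7: CDB Mul1=81; issue MUL r1<-Mul1 | r0:Mul2,r1:Mul1,r2:3,r3:6
c8: stall | r0:Mul2,r1:Mul1,r2:3,r3:6
c9: stall | r0:Mul2,r1:Mul1,r2:3,r3:6
c10: stall | r0:Mul2,r1:Mul1,r2:3,r3:6
c11: stall | r0:Mul2,r1:Mul1,r2:3,r3:6
c12: CDB Mul2=-486; issue MUL r2<-Mul2 | r0:-486,r1:Mul1,r2:Mul2,r3:6
c13: issue SUB r3<-Add1 | r0:-486,r1:Mul1,r2:Mul2,r3:Add1
c14: stall | r0:-486,r1:Mul1,r2:Mul2,r3:Add1
c15: stall | r0:-486,r1:Mul1,r2:Mul2,r3:Add1
c16: stall | r0:-486,r1:Mul1,r2:Mul2,r3:Add1
c17: CDB Mul1=-1458; issue MUL r0<-Mul1 | r0:Mul1,r1:-1458,r2:Mul2,r3:Add1
c18: issue SUB r3<-Add2 | r0:Mul1,r1:-1458,r2:Mul2,r3:Add2
c19: - | r0:Mul1,r1:-1458,r2:Mul2,r3:Add2
c20: - | r0:Mul1,r1:-1458,r2:Mul2,r3:Add2
c21: - | r0:Mul1,r1:-1458,r2:Mul2,r3:Add2
c22: CDB Mul2=2125764 | r0:Mul1,r1:-1458,r2:2125764,r3:Add2
c23: - | r0:Mul1,r1:-1458,r2:2125764,r3:Add2
c24: CDB Add1=2125758 | r0:Mul1,r1:-1458,r2:2125764,r3:Add2
c25: - | r0:Mul1,r1:-1458,r2:2125764,r3:Add2
c26: - | r0:Mul1,r1:-1458,r2:2125764,r3:Add2
c27: - | r0:Mul1,r1:-1458,r2:2125764,r3:Add2
c28: - | r0:Mul1,r1:-1458,r2:2125764,r3:Add2

STATUS = VALUE -1458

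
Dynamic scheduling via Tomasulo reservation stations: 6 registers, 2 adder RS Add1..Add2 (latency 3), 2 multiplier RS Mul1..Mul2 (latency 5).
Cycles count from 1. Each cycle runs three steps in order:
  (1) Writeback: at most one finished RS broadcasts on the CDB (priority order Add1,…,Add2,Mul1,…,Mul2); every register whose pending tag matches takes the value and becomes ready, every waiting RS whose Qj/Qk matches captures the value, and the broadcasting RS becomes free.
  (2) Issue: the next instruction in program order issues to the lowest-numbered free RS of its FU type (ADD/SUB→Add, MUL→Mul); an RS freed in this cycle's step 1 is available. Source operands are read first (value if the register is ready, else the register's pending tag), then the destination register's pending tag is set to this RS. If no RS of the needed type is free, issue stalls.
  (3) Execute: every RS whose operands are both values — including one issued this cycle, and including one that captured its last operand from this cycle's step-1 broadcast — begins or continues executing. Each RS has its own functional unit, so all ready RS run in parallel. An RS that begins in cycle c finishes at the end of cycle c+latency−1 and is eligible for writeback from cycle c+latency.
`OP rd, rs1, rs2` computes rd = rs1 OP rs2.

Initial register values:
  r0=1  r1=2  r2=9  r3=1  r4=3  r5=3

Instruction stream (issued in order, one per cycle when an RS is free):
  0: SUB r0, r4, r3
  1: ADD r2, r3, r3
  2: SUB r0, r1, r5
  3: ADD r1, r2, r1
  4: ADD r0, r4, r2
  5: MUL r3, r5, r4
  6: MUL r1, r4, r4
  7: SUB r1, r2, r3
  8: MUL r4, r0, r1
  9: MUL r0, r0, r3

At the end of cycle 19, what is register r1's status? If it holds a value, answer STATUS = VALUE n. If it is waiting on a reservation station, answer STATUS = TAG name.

cycle 1: issue SUB r0<-Add1 // r0:Add1,r1:2,r2:9,r3:1,r4:3,r5:3
cycle 2: issue ADD r2<-Add2 // r0:Add1,r1:2,r2:Add2,r3:1,r4:3,r5:3
cycle 3: stall // r0:Add1,r1:2,r2:Add2,r3:1,r4:3,r5:3
cycle 4: CDB Add1=2; issue SUB r0<-Add1 // r0:Add1,r1:2,r2:Add2,r3:1,r4:3,r5:3
cycle 5: CDB Add2=2; issue ADD r1<-Add2 // r0:Add1,r1:Add2,r2:2,r3:1,r4:3,r5:3
cycle 6: stall // r0:Add1,r1:Add2,r2:2,r3:1,r4:3,r5:3
cycle 7: CDB Add1=-1; issue ADD r0<-Add1 // r0:Add1,r1:Add2,r2:2,r3:1,r4:3,r5:3
cycle 8: CDB Add2=4; issue MUL r3<-Mul1 // r0:Add1,r1:4,r2:2,r3:Mul1,r4:3,r5:3
cycle 9: issue MUL r1<-Mul2 // r0:Add1,r1:Mul2,r2:2,r3:Mul1,r4:3,r5:3
cycle 10: CDB Add1=5; issue SUB r1<-Add1 // r0:5,r1:Add1,r2:2,r3:Mul1,r4:3,r5:3
cycle 11: stall // r0:5,r1:Add1,r2:2,r3:Mul1,r4:3,r5:3
cycle 12: stall // r0:5,r1:Add1,r2:2,r3:Mul1,r4:3,r5:3
cycle 13: CDB Mul1=9; issue MUL r4<-Mul1 // r0:5,r1:Add1,r2:2,r3:9,r4:Mul1,r5:3
cycle 14: CDB Mul2=9; issue MUL r0<-Mul2 // r0:Mul2,r1:Add1,r2:2,r3:9,r4:Mul1,r5:3
cycle 15: - // r0:Mul2,r1:Add1,r2:2,r3:9,r4:Mul1,r5:3
cycle 16: CDB Add1=-7 // r0:Mul2,r1:-7,r2:2,r3:9,r4:Mul1,r5:3
cycle 17: - // r0:Mul2,r1:-7,r2:2,r3:9,r4:Mul1,r5:3
cycle 18: - // r0:Mul2,r1:-7,r2:2,r3:9,r4:Mul1,r5:3
cycle 19: CDB Mul2=45 // r0:45,r1:-7,r2:2,r3:9,r4:Mul1,r5:3

STATUS = VALUE -7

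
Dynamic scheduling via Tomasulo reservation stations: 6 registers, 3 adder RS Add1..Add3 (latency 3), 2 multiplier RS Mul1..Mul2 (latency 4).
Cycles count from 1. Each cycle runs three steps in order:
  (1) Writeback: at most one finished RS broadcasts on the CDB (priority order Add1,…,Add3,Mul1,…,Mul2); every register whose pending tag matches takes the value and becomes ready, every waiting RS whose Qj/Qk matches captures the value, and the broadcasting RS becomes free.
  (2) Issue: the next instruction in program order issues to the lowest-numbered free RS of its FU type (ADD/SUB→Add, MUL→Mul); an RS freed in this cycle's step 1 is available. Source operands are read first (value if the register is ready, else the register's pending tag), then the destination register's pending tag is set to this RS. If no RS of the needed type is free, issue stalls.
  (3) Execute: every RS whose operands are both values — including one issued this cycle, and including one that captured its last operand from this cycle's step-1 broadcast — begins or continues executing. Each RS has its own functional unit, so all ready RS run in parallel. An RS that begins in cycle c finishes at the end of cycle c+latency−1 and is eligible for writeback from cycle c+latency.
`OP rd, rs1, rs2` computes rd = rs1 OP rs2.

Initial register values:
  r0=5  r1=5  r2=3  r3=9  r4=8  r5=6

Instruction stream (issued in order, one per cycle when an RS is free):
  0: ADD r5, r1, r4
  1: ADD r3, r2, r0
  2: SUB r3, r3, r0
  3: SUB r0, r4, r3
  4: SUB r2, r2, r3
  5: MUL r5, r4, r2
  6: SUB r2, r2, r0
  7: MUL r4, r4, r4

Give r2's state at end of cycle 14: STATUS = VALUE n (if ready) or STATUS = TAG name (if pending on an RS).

c1: issue ADD r5<-Add1 | r0:5,r1:5,r2:3,r3:9,r4:8,r5:Add1
c2: issue ADD r3<-Add2 | r0:5,r1:5,r2:3,r3:Add2,r4:8,r5:Add1
c3: issue SUB r3<-Add3 | r0:5,r1:5,r2:3,r3:Add3,r4:8,r5:Add1
c4: CDB Add1=13; issue SUB r0<-Add1 | r0:Add1,r1:5,r2:3,r3:Add3,r4:8,r5:13
c5: CDB Add2=8; issue SUB r2<-Add2 | r0:Add1,r1:5,r2:Add2,r3:Add3,r4:8,r5:13
c6: issue MUL r5<-Mul1 | r0:Add1,r1:5,r2:Add2,r3:Add3,r4:8,r5:Mul1
c7: stall | r0:Add1,r1:5,r2:Add2,r3:Add3,r4:8,r5:Mul1
c8: CDB Add3=3; issue SUB r2<-Add3 | r0:Add1,r1:5,r2:Add3,r3:3,r4:8,r5:Mul1
c9: issue MUL r4<-Mul2 | r0:Add1,r1:5,r2:Add3,r3:3,r4:Mul2,r5:Mul1
c10: - | r0:Add1,r1:5,r2:Add3,r3:3,r4:Mul2,r5:Mul1
c11: CDB Add1=5 | r0:5,r1:5,r2:Add3,r3:3,r4:Mul2,r5:Mul1
c12: CDB Add2=0 | r0:5,r1:5,r2:Add3,r3:3,r4:Mul2,r5:Mul1
c13: CDB Mul2=64 | r0:5,r1:5,r2:Add3,r3:3,r4:64,r5:Mul1
c14: - | r0:5,r1:5,r2:Add3,r3:3,r4:64,r5:Mul1

STATUS = TAG Add3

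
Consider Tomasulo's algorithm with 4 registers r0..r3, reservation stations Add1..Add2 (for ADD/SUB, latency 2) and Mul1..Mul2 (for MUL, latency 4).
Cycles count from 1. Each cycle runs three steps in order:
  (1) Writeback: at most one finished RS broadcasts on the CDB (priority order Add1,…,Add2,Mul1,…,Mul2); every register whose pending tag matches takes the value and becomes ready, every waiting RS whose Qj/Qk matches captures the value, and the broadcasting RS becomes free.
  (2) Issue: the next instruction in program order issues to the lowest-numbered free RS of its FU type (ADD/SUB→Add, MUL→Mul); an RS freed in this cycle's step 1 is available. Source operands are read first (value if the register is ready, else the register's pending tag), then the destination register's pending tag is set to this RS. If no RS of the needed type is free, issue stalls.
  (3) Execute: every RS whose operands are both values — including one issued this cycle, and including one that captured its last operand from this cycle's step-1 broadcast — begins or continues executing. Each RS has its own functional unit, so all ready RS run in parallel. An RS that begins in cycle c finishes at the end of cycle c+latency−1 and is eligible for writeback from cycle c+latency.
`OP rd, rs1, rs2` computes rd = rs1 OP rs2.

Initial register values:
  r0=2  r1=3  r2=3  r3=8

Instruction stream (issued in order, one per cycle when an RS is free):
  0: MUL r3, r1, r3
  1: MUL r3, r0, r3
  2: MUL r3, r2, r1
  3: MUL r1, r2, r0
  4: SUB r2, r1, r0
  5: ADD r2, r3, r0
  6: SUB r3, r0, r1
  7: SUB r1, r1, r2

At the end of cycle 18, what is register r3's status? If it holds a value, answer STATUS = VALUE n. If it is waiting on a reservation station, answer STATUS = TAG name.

STATUS = VALUE -4

cycle 1: issue MUL r3<-Mul1 // r0:2,r1:3,r2:3,r3:Mul1
cycle 2: issue MUL r3<-Mul2 // r0:2,r1:3,r2:3,r3:Mul2
cycle 3: stall // r0:2,r1:3,r2:3,r3:Mul2
cycle 4: stall // r0:2,r1:3,r2:3,r3:Mul2
cycle 5: CDB Mul1=24; issue MUL r3<-Mul1 // r0:2,r1:3,r2:3,r3:Mul1
cycle 6: stall // r0:2,r1:3,r2:3,r3:Mul1
cycle 7: stall // r0:2,r1:3,r2:3,r3:Mul1
cycle 8: stall // r0:2,r1:3,r2:3,r3:Mul1
cycle 9: CDB Mul1=9; issue MUL r1<-Mul1 // r0:2,r1:Mul1,r2:3,r3:9
cycle 10: CDB Mul2=48; issue SUB r2<-Add1 // r0:2,r1:Mul1,r2:Add1,r3:9
cycle 11: issue ADD r2<-Add2 // r0:2,r1:Mul1,r2:Add2,r3:9
cycle 12: stall // r0:2,r1:Mul1,r2:Add2,r3:9
cycle 13: CDB Add2=11; issue SUB r3<-Add2 // r0:2,r1:Mul1,r2:11,r3:Add2
cycle 14: CDB Mul1=6; stall // r0:2,r1:6,r2:11,r3:Add2
cycle 15: stall // r0:2,r1:6,r2:11,r3:Add2
cycle 16: CDB Add1=4; issue SUB r1<-Add1 // r0:2,r1:Add1,r2:11,r3:Add2
cycle 17: CDB Add2=-4 // r0:2,r1:Add1,r2:11,r3:-4
cycle 18: CDB Add1=-5 // r0:2,r1:-5,r2:11,r3:-4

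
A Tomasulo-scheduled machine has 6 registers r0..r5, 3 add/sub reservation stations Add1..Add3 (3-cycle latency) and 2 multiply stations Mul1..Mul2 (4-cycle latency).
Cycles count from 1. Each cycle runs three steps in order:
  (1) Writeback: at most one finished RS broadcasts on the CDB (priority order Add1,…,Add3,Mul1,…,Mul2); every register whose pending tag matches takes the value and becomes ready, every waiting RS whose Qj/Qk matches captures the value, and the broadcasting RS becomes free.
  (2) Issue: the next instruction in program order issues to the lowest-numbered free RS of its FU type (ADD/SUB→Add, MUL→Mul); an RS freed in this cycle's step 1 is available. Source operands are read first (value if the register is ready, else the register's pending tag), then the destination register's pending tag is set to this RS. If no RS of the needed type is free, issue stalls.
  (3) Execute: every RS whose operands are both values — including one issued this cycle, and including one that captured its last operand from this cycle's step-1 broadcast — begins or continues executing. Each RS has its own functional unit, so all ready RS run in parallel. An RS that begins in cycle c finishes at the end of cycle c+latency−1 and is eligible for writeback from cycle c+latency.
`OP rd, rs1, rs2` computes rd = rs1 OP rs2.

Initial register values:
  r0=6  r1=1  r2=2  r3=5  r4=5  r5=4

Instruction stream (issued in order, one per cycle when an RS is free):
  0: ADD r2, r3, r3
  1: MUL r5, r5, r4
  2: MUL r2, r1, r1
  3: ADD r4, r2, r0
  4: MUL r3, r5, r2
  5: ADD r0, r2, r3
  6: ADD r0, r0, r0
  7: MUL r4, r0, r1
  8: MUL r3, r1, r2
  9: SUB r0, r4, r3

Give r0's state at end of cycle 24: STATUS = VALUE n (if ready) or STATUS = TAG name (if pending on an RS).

cycle 1: issue ADD r2<-Add1 // r0:6,r1:1,r2:Add1,r3:5,r4:5,r5:4
cycle 2: issue MUL r5<-Mul1 // r0:6,r1:1,r2:Add1,r3:5,r4:5,r5:Mul1
cycle 3: issue MUL r2<-Mul2 // r0:6,r1:1,r2:Mul2,r3:5,r4:5,r5:Mul1
cycle 4: CDB Add1=10; issue ADD r4<-Add1 // r0:6,r1:1,r2:Mul2,r3:5,r4:Add1,r5:Mul1
cycle 5: stall // r0:6,r1:1,r2:Mul2,r3:5,r4:Add1,r5:Mul1
cycle 6: CDB Mul1=20; issue MUL r3<-Mul1 // r0:6,r1:1,r2:Mul2,r3:Mul1,r4:Add1,r5:20
cycle 7: CDB Mul2=1; issue ADD r0<-Add2 // r0:Add2,r1:1,r2:1,r3:Mul1,r4:Add1,r5:20
cycle 8: issue ADD r0<-Add3 // r0:Add3,r1:1,r2:1,r3:Mul1,r4:Add1,r5:20
cycle 9: issue MUL r4<-Mul2 // r0:Add3,r1:1,r2:1,r3:Mul1,r4:Mul2,r5:20
cycle 10: CDB Add1=7; stall // r0:Add3,r1:1,r2:1,r3:Mul1,r4:Mul2,r5:20
cycle 11: CDB Mul1=20; issue MUL r3<-Mul1 // r0:Add3,r1:1,r2:1,r3:Mul1,r4:Mul2,r5:20
cycle 12: issue SUB r0<-Add1 // r0:Add1,r1:1,r2:1,r3:Mul1,r4:Mul2,r5:20
cycle 13: - // r0:Add1,r1:1,r2:1,r3:Mul1,r4:Mul2,r5:20
cycle 14: CDB Add2=21 // r0:Add1,r1:1,r2:1,r3:Mul1,r4:Mul2,r5:20
cycle 15: CDB Mul1=1 // r0:Add1,r1:1,r2:1,r3:1,r4:Mul2,r5:20
cycle 16: - // r0:Add1,r1:1,r2:1,r3:1,r4:Mul2,r5:20
cycle 17: CDB Add3=42 // r0:Add1,r1:1,r2:1,r3:1,r4:Mul2,r5:20
cycle 18: - // r0:Add1,r1:1,r2:1,r3:1,r4:Mul2,r5:20
cycle 19: - // r0:Add1,r1:1,r2:1,r3:1,r4:Mul2,r5:20
cycle 20: - // r0:Add1,r1:1,r2:1,r3:1,r4:Mul2,r5:20
cycle 21: CDB Mul2=42 // r0:Add1,r1:1,r2:1,r3:1,r4:42,r5:20
cycle 22: - // r0:Add1,r1:1,r2:1,r3:1,r4:42,r5:20
cycle 23: - // r0:Add1,r1:1,r2:1,r3:1,r4:42,r5:20
cycle 24: CDB Add1=41 // r0:41,r1:1,r2:1,r3:1,r4:42,r5:20

STATUS = VALUE 41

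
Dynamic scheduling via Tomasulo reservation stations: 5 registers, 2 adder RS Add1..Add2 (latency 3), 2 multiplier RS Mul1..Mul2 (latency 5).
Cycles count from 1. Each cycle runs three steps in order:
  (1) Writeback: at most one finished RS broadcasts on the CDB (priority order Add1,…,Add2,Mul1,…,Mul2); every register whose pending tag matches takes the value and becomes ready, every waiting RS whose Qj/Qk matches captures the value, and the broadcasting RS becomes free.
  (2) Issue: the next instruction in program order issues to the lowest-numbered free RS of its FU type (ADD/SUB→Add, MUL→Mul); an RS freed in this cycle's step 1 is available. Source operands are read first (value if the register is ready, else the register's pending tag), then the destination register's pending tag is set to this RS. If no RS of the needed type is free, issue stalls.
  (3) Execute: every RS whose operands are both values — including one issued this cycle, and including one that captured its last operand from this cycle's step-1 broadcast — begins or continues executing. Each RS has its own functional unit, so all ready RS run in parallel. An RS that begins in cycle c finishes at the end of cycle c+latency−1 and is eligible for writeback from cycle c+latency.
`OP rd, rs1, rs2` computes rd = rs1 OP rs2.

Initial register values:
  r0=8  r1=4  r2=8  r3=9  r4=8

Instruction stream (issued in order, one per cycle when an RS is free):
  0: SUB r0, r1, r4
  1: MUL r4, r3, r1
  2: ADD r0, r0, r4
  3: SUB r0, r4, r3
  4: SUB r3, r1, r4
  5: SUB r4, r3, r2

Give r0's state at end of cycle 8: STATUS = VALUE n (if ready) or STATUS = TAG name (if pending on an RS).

cycle 1: issue SUB r0<-Add1 // r0:Add1,r1:4,r2:8,r3:9,r4:8
cycle 2: issue MUL r4<-Mul1 // r0:Add1,r1:4,r2:8,r3:9,r4:Mul1
cycle 3: issue ADD r0<-Add2 // r0:Add2,r1:4,r2:8,r3:9,r4:Mul1
cycle 4: CDB Add1=-4; issue SUB r0<-Add1 // r0:Add1,r1:4,r2:8,r3:9,r4:Mul1
cycle 5: stall // r0:Add1,r1:4,r2:8,r3:9,r4:Mul1
cycle 6: stall // r0:Add1,r1:4,r2:8,r3:9,r4:Mul1
cycle 7: CDB Mul1=36; stall // r0:Add1,r1:4,r2:8,r3:9,r4:36
cycle 8: stall // r0:Add1,r1:4,r2:8,r3:9,r4:36

STATUS = TAG Add1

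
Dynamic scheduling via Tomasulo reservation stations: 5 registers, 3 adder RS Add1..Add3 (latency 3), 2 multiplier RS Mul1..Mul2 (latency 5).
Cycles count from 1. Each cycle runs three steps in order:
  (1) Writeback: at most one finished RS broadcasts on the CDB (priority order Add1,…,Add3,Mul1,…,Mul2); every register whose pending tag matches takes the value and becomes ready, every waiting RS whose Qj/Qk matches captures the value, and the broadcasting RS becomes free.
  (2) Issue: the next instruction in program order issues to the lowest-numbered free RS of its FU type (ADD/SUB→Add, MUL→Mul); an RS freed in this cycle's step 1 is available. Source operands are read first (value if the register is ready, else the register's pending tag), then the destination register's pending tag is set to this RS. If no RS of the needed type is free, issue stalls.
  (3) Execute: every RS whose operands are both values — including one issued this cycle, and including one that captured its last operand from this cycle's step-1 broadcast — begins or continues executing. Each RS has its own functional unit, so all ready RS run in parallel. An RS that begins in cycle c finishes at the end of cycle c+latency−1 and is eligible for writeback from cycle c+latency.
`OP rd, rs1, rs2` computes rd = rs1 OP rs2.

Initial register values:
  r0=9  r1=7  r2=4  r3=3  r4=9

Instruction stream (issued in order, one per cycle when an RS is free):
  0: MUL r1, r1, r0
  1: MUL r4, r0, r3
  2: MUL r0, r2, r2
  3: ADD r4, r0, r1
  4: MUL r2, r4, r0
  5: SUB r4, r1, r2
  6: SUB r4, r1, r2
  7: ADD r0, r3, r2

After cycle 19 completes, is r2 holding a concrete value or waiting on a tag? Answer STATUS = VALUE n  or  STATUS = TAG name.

cycle 1: issue MUL r1<-Mul1 // r0:9,r1:Mul1,r2:4,r3:3,r4:9
cycle 2: issue MUL r4<-Mul2 // r0:9,r1:Mul1,r2:4,r3:3,r4:Mul2
cycle 3: stall // r0:9,r1:Mul1,r2:4,r3:3,r4:Mul2
cycle 4: stall // r0:9,r1:Mul1,r2:4,r3:3,r4:Mul2
cycle 5: stall // r0:9,r1:Mul1,r2:4,r3:3,r4:Mul2
cycle 6: CDB Mul1=63; issue MUL r0<-Mul1 // r0:Mul1,r1:63,r2:4,r3:3,r4:Mul2
cycle 7: CDB Mul2=27; issue ADD r4<-Add1 // r0:Mul1,r1:63,r2:4,r3:3,r4:Add1
cycle 8: issue MUL r2<-Mul2 // r0:Mul1,r1:63,r2:Mul2,r3:3,r4:Add1
cycle 9: issue SUB r4<-Add2 // r0:Mul1,r1:63,r2:Mul2,r3:3,r4:Add2
cycle 10: issue SUB r4<-Add3 // r0:Mul1,r1:63,r2:Mul2,r3:3,r4:Add3
cycle 11: CDB Mul1=16; stall // r0:16,r1:63,r2:Mul2,r3:3,r4:Add3
cycle 12: stall // r0:16,r1:63,r2:Mul2,r3:3,r4:Add3
cycle 13: stall // r0:16,r1:63,r2:Mul2,r3:3,r4:Add3
cycle 14: CDB Add1=79; issue ADD r0<-Add1 // r0:Add1,r1:63,r2:Mul2,r3:3,r4:Add3
cycle 15: - // r0:Add1,r1:63,r2:Mul2,r3:3,r4:Add3
cycle 16: - // r0:Add1,r1:63,r2:Mul2,r3:3,r4:Add3
cycle 17: - // r0:Add1,r1:63,r2:Mul2,r3:3,r4:Add3
cycle 18: - // r0:Add1,r1:63,r2:Mul2,r3:3,r4:Add3
cycle 19: CDB Mul2=1264 // r0:Add1,r1:63,r2:1264,r3:3,r4:Add3

STATUS = VALUE 1264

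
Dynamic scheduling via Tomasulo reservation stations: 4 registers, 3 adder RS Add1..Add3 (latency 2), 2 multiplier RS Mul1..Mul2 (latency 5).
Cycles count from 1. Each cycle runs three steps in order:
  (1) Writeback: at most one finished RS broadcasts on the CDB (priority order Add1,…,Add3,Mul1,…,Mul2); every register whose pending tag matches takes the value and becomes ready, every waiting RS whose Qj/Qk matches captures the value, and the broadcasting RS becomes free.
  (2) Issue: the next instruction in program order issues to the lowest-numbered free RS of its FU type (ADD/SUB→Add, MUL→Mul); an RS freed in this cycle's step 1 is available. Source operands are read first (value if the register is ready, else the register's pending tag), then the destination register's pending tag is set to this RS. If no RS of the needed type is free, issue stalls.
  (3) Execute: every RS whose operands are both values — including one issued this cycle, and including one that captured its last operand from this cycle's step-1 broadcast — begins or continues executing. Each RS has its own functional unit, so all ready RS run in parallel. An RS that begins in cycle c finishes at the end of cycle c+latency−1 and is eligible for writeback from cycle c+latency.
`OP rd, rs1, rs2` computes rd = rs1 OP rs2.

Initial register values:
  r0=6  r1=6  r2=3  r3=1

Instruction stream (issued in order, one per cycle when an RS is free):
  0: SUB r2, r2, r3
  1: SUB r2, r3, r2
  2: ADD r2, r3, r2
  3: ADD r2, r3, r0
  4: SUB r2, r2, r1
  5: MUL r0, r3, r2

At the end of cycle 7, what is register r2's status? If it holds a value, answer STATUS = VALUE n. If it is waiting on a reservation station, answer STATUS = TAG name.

  c1: issue SUB r2<-Add1  regs: r0:6,r1:6,r2:Add1,r3:1
  c2: issue SUB r2<-Add2  regs: r0:6,r1:6,r2:Add2,r3:1
  c3: CDB Add1=2; issue ADD r2<-Add1  regs: r0:6,r1:6,r2:Add1,r3:1
  c4: issue ADD r2<-Add3  regs: r0:6,r1:6,r2:Add3,r3:1
  c5: CDB Add2=-1; issue SUB r2<-Add2  regs: r0:6,r1:6,r2:Add2,r3:1
  c6: CDB Add3=7; issue MUL r0<-Mul1  regs: r0:Mul1,r1:6,r2:Add2,r3:1
  c7: CDB Add1=0  regs: r0:Mul1,r1:6,r2:Add2,r3:1

STATUS = TAG Add2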